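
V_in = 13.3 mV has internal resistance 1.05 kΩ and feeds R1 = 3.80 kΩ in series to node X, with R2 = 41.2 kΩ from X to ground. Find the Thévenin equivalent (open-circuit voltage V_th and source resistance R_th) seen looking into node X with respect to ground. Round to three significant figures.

V_th ≈ 11.9 mV, R_th ≈ 4.34 kΩ

R1' = 1.05 + 3.80 = 4.850 kΩ (source resistance + R1).
V_th is the unloaded tap voltage: V_in · R2/(R1'+R2) = 13.3 × 0.8947 = 11.90 mV.
With V_in suppressed (replaced by a short), R_th = R1' ‖ R2 = (4.850 × 41.2)/(4.850 + 41.2) = 4.339 kΩ.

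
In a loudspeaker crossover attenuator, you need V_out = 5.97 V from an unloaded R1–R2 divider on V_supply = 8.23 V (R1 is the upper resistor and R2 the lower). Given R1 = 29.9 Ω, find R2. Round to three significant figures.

R2 ≈ 79.0 Ω

V_out/V_supply = R2/(R1+R2) = 0.7254.
So R2 = R1 · V_out/(V_supply − V_out) = 29.9 × 5.97/(8.23 − 5.97) = 29.9 × 2.642 = 78.98 Ω.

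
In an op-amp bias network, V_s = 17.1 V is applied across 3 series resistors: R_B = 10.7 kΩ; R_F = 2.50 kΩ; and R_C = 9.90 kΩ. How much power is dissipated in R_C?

ΣR = 23.10 kΩ → I = 17.1/23.10 = 0.7403 mA.
P(R_C) = I²·R_C = (0.7403)² × 9.90 = 5.425 mW.

P ≈ 5.43 mW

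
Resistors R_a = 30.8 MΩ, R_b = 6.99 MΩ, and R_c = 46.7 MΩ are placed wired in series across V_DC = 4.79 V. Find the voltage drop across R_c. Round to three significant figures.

ΣR = 30.8 + 6.99 + 46.7 = 84.49 MΩ.
V = V_DC · R/ΣR = 4.79 × 0.5527 = 2.648 V.

V ≈ 2.65 V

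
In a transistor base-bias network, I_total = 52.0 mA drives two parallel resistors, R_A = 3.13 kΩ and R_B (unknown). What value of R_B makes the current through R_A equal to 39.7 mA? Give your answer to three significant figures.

The fraction through R_A equals R_B/(R_A+R_B).
With f = 0.7635, R_B = R_A · f/(1−f) = 3.13 × 3.228 = 10.10 kΩ.

R_B ≈ 10.1 kΩ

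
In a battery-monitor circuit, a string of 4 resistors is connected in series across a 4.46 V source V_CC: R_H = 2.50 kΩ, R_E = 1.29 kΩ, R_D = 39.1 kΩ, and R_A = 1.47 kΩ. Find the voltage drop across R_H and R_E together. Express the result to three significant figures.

V ≈ 0.381 V

ΣR = 2.50 + 1.29 + 39.1 + 1.47 = 44.36 kΩ.
R_{R_H..R_E} = 2.50 + 1.29 = 3.790 kΩ.
V = V_CC · R/ΣR = 4.46 × 0.08544 = 0.3811 V.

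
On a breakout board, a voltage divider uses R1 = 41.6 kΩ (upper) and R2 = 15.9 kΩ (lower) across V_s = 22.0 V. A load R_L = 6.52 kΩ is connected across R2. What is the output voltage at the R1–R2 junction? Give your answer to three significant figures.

The load sits in parallel with R2, giving an effective lower resistance R2' = R2·R_L/(R2+R_L) = 4.624 kΩ.
Then V_out = V_s · R2'/(R1 + R2') = 22.0 × 4.624/46.22 = 2.201 V.

V_out ≈ 2.20 V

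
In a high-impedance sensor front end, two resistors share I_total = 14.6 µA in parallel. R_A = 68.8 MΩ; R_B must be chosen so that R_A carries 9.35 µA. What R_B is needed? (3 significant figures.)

The fraction through R_A equals R_B/(R_A+R_B).
With f = 0.6404, R_B = R_A · f/(1−f) = 68.8 × 1.781 = 122.5 MΩ.

R_B ≈ 123 MΩ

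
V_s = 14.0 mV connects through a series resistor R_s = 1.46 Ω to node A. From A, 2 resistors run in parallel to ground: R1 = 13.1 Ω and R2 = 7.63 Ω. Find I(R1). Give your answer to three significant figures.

I ≈ 0.820 mA

Parallel bank: R_p = 1/(1/13.1 + 1/7.63) = 4.822 Ω.
V_A = 14.0 × 4.822/6.282 = 10.75 mV.
Branch current I = V_A/R1 = 10.75/13.1 = 0.8203 mA.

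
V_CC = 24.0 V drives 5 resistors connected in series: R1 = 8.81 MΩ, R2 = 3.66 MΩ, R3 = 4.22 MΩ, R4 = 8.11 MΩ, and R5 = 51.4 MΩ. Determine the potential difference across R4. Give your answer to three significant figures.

V ≈ 2.55 V

ΣR = 8.81 + 3.66 + 4.22 + 8.11 + 51.4 = 76.20 MΩ.
By the voltage-divider rule, V = 24.0 × 8.110/76.20 = 2.554 V.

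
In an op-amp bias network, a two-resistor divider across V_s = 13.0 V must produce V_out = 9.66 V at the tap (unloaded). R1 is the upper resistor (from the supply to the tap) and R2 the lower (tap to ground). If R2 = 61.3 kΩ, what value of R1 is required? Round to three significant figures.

V_out/V_s = R2/(R1+R2) = 0.7431.
So R1 = R2 · (V_s/V_out − 1) = 61.3 × (13.0/9.66 − 1) = 61.3 × 0.3458 = 21.19 kΩ.

R1 ≈ 21.2 kΩ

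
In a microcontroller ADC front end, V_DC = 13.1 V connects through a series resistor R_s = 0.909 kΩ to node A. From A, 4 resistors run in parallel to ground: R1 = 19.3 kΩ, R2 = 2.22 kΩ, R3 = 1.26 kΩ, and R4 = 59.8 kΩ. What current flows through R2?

Combine the parallel branches: R_p = (1/19.3 + 1/2.22 + 1/1.26 + 1/59.8)⁻¹ = 0.7618 kΩ.
V_A = 13.1 × 0.7618/1.671 = 5.973 V.
I(R2) = V_A / R2 = 5.973/2.22 = 2.691 mA.

I ≈ 2.69 mA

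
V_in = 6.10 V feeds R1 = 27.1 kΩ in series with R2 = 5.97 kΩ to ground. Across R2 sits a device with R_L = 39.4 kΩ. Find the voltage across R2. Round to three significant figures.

First combine the lower leg with the load: R2 ‖ R_L = 5.184 kΩ.
Now apply the divider: V_out = 6.10 × 0.1606 = 0.9796 V.

V_out ≈ 0.980 V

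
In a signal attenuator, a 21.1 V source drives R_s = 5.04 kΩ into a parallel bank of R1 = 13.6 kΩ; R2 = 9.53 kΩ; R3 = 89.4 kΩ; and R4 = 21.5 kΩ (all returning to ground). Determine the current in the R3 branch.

Combine the parallel branches: R_p = (1/13.6 + 1/9.53 + 1/89.4 + 1/21.5)⁻¹ = 4.234 kΩ.
V_A by voltage divider: V_A = 21.1 × 4.234/(5.04 + 4.234) = 9.634 V.
I(R3) = V_A / R3 = 9.634/89.4 = 0.1078 mA.
(Equivalently: I_total = 2.275 mA, then current-divider fraction G_k/ΣG = 0.04737.)

I ≈ 0.108 mA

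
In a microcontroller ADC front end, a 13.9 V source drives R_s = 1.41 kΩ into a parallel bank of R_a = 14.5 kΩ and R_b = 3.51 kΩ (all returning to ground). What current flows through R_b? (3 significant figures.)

I ≈ 2.64 mA

Parallel bank: R_p = 1/(1/14.5 + 1/3.51) = 2.826 kΩ.
Node voltage V_A = V_s · R_p/(R_s + R_p) = 13.9 × 0.6671 = 9.273 V.
I(R_b) = V_A / R_b = 9.273/3.51 = 2.642 mA.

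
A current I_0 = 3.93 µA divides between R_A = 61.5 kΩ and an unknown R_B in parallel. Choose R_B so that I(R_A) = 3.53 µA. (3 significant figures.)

R_B ≈ 543 kΩ

The fraction through R_A equals R_B/(R_A+R_B).
With f = 0.8982, R_B = R_A · f/(1−f) = 61.5 × 8.825 = 542.7 kΩ.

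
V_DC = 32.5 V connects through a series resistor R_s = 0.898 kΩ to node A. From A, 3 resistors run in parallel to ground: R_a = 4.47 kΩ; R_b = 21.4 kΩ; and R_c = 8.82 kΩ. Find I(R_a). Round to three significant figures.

Parallel bank: R_p = 1/(1/4.47 + 1/21.4 + 1/8.82) = 2.605 kΩ.
V_A = 32.5 × 2.605/3.503 = 24.17 V.
I(R_a) = V_A / R_a = 24.17/4.47 = 5.407 mA.

I ≈ 5.41 mA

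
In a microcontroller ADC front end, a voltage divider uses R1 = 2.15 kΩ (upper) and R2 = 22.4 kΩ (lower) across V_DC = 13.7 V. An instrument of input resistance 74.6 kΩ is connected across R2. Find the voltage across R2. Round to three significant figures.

V_out ≈ 12.2 V

The load sits in parallel with R2, giving an effective lower resistance R2' = R2·R_L/(R2+R_L) = 17.23 kΩ.
Now apply the divider: V_out = 13.7 × 0.8890 = 12.18 V.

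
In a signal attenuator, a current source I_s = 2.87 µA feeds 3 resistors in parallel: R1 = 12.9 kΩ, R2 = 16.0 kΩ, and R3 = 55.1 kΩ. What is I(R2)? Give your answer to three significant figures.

I ≈ 1.13 µA

ΣG = 1/12.9 + 1/16.0 + 1/55.1 = 0.1582.
Current divider: I(R2) = I_s · G_k/ΣG = 2.87 × (0.06250/0.1582) = 2.87 × 0.3951 = 1.134 µA.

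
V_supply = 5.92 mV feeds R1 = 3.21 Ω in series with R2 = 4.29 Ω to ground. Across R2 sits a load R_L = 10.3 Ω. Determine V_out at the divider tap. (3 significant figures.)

V_out ≈ 2.87 mV

First combine the lower leg with the load: R2 ‖ R_L = 3.029 Ω.
Then V_out = V_supply · R2'/(R1 + R2') = 5.92 × 3.029/6.239 = 2.874 mV.
(Unloaded it would be 3.39 mV; the load pulls it down.)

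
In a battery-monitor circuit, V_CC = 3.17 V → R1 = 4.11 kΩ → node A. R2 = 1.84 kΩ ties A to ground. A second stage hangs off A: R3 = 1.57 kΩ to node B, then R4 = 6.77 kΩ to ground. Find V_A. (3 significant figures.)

Node A sees R2 in parallel with the series input of stage 2, R3 + R4 = 8.340 kΩ.
Effective lower resistance at A: R2 ‖ 8.340 = 1.507 kΩ.
V_A = 3.17 × 1.507/(4.11 + 1.507) = 0.8507 V.

V_A ≈ 0.851 V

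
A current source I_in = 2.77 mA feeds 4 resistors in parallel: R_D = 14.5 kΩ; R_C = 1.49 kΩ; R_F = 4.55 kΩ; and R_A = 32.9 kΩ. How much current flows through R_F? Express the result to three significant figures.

I ≈ 0.615 mA

ΣG = 1/14.5 + 1/1.49 + 1/4.55 + 1/32.9 = 0.9903.
By the current-divider rule, I = I_in · G_k/ΣG = 2.77 × 0.2219 = 0.6148 mA.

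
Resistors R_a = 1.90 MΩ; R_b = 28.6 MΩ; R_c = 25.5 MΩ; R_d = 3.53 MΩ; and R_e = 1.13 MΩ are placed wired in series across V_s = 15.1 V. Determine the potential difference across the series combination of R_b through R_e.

Total series resistance ΣR = 1.90 + 28.6 + 25.5 + 3.53 + 1.13 = 60.66 MΩ.
R_{R_b..R_e} = 28.6 + 25.5 + 3.53 + 1.13 = 58.76 MΩ.
Voltage divider: V = V_s · (58.76 / 60.66) = 15.1 × 0.9687 = 14.63 V.

V ≈ 14.6 V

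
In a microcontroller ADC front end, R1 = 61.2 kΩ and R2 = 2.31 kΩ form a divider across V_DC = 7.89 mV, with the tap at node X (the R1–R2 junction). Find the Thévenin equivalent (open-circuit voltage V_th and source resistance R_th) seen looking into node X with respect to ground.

V_th ≈ 0.287 mV, R_th ≈ 2.23 kΩ

V_th is the unloaded tap voltage: V_DC · R2/(R1+R2) = 7.89 × 0.03637 = 0.2870 mV.
Looking into X with the source shorted: R_th = R1·R2/(R1+R2) = 61.20 × 2.31/63.51 = 2.226 kΩ.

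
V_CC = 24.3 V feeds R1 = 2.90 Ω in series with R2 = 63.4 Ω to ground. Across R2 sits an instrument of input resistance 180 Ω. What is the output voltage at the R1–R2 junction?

First combine the lower leg with the load: R2 ‖ R_L = 46.89 Ω.
Now apply the divider: V_out = 24.3 × 0.9418 = 22.88 V.

V_out ≈ 22.9 V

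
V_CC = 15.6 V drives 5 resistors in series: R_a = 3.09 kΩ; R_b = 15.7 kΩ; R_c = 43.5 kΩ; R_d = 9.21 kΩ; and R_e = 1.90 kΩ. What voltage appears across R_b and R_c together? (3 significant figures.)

ΣR = 3.09 + 15.7 + 43.5 + 9.21 + 1.90 = 73.40 kΩ.
R_{R_b..R_c} = 15.7 + 43.5 = 59.20 kΩ.
V = V_CC · R/ΣR = 15.6 × 0.8065 = 12.58 V.

V ≈ 12.6 V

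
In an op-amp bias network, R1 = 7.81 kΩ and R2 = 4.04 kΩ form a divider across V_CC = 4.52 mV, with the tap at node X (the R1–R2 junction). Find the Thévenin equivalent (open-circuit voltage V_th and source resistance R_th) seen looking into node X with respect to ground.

V_th is the unloaded tap voltage: V_CC · R2/(R1+R2) = 4.52 × 0.3409 = 1.541 mV.
Zeroing V_CC shorts the top of R1 to ground, so R_th = R1 ‖ R2 = 2.663 kΩ.

V_th ≈ 1.54 mV, R_th ≈ 2.66 kΩ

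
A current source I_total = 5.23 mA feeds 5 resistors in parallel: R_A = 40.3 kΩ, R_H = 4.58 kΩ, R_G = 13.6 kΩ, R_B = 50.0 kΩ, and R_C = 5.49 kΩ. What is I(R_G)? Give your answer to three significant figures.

I ≈ 0.741 mA

Conductances: ΣG = 1/40.3 + 1/4.58 + 1/13.6 + 1/50.0 + 1/5.49 = 0.5188 (1/kΩ).
By the current-divider rule, I = I_total · G_k/ΣG = 5.23 × 0.1417 = 0.7412 mA.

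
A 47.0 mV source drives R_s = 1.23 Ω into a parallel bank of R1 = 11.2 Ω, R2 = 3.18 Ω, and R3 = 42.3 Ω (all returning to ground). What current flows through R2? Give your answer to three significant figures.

Equivalent of the parallel group: R_p = 2.340 Ω.
V_A = 47.0 × 2.340/3.570 = 30.81 mV.
Branch current I = V_A/R2 = 30.81/3.18 = 9.687 mA.
(Equivalently: I_total = 13.17 mA, then current-divider fraction G_k/ΣG = 0.7358.)

I ≈ 9.69 mA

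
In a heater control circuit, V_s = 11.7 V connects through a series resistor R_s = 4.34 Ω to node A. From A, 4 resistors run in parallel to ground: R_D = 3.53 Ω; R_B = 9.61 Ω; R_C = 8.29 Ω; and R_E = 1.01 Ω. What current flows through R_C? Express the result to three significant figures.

Parallel bank: R_p = 1/(1/3.53 + 1/9.61 + 1/8.29 + 1/1.01) = 0.6675 Ω.
V_A by voltage divider: V_A = 11.7 × 0.6675/(4.34 + 0.6675) = 1.560 V.
Branch current I = V_A/R_C = 1.560/8.29 = 0.1881 A.

I ≈ 0.188 A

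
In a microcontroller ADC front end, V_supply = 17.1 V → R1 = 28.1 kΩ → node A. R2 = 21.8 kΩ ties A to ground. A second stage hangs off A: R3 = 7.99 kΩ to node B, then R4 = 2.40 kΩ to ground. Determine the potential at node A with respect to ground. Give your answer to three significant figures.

Node A sees R2 in parallel with the series input of stage 2, R3 + R4 = 10.39 kΩ.
Effective lower resistance at A: R2 ‖ 10.39 = 7.036 kΩ.
So V_A = 17.1 × 0.2003 = 3.424 V.

V_A ≈ 3.42 V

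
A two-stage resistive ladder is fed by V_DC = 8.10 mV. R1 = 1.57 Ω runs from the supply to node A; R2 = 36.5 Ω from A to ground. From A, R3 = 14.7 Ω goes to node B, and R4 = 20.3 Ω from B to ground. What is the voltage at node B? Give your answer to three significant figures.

The second stage (R3 + R4 = 35.00 Ω) loads node A in parallel with R2.
Effective lower resistance at A: R2 ‖ 35.00 = 17.87 Ω.
So V_A = 8.10 × 0.9192 = 7.446 mV.
V_B = V_A × 0.5800 = 4.319 mV.

V_B ≈ 4.32 mV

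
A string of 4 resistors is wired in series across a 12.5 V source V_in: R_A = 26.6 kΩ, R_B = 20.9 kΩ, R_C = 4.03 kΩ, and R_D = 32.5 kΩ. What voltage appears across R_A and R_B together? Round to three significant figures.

V ≈ 7.07 V

Series total: ΣR = 26.6 + 20.9 + 4.03 + 32.5 = 84.03 kΩ.
R_{R_A..R_B} = 26.6 + 20.9 = 47.50 kΩ.
V = V_in · R/ΣR = 12.5 × 0.5653 = 7.066 V.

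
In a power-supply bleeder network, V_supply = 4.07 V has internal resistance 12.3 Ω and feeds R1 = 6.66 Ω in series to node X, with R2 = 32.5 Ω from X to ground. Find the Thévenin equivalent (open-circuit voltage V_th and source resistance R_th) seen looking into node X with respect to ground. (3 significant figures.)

R1' = 12.3 + 6.66 = 18.96 Ω (source resistance + R1).
With X open, the divider is unloaded: V_th = 4.07 × 32.5/51.46 = 2.570 V.
Looking into X with the source shorted: R_th = R1'·R2/(R1'+R2) = 18.96 × 32.5/51.46 = 11.97 Ω.

V_th ≈ 2.57 V, R_th ≈ 12.0 Ω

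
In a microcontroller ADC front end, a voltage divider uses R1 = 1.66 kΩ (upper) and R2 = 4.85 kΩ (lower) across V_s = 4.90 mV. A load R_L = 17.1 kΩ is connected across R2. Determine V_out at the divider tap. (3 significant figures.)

R2 ‖ R_L = (4.85 × 17.1)/(4.85 + 17.1) = 3.778 kΩ.
Then V_out = V_s · R2'/(R1 + R2') = 4.90 × 3.778/5.438 = 3.404 mV.
(Unloaded it would be 3.65 mV; the load pulls it down.)

V_out ≈ 3.40 mV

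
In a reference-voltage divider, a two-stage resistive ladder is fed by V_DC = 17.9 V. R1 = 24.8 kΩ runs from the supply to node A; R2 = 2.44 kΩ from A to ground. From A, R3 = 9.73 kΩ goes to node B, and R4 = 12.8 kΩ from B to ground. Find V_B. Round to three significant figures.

V_B ≈ 0.829 V

The second stage (R3 + R4 = 22.53 kΩ) loads node A in parallel with R2.
R2 ‖ (R3+R4) = 2.202 kΩ.
V_A = 17.9 × 2.202/(24.8 + 2.202) = 1.459 V.
V_B = V_A × 0.5681 = 0.8292 V.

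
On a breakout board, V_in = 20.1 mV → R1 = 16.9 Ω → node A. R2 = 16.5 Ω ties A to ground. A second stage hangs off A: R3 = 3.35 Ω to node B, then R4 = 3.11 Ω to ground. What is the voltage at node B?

Looking into the second stage from A: R3 + R4 = 6.460 Ω appears in parallel with R2.
R2 ‖ (R3+R4) = 4.642 Ω.
V_A = 20.1 × 4.642/(16.9 + 4.642) = 4.332 mV.
Stage 2 is unloaded, so V_B = V_A · R4/(R3+R4) = 4.332 × 3.11/6.460 = 2.085 mV.

V_B ≈ 2.09 mV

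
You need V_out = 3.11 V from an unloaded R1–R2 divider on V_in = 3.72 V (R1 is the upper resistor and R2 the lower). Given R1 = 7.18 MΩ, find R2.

R2 ≈ 36.6 MΩ

V_out/V_in = R2/(R1+R2) = 0.8360.
Rearranging, R2 = R1·k/(1−k) = 7.18 × 5.098 = 36.61 MΩ.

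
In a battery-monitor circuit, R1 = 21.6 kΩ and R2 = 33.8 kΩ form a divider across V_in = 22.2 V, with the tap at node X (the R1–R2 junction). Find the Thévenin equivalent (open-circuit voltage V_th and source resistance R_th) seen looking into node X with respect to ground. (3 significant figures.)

Open-circuit (no load on X): V_th = V_in · R2/(R1 + R2) = 22.2 × 33.8/(21.60 + 33.8) = 13.54 V.
With V_in suppressed (replaced by a short), R_th = R1 ‖ R2 = (21.60 × 33.8)/(21.60 + 33.8) = 13.18 kΩ.

V_th ≈ 13.5 V, R_th ≈ 13.2 kΩ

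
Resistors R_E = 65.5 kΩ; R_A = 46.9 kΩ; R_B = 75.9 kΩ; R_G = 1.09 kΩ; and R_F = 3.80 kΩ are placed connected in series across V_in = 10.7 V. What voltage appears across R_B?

V ≈ 4.20 V

ΣR = 65.5 + 46.9 + 75.9 + 1.09 + 3.80 = 193.2 kΩ.
V = V_in · R/ΣR = 10.7 × 0.3929 = 4.204 V.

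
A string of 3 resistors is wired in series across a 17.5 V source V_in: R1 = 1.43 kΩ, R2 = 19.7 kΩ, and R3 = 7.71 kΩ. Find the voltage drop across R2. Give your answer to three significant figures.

ΣR = 1.43 + 19.7 + 7.71 = 28.84 kΩ.
Voltage divider: V = V_in · (19.70 / 28.84) = 17.5 × 0.6831 = 11.95 V.

V ≈ 12.0 V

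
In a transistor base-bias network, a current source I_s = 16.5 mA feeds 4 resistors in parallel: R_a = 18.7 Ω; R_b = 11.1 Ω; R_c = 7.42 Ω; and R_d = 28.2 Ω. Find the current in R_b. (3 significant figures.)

ΣG = 1/18.7 + 1/11.1 + 1/7.42 + 1/28.2 = 0.3138.
Current divider: I(R_b) = I_s · G_k/ΣG = 16.5 × (0.09009/0.3138) = 16.5 × 0.2871 = 4.737 mA.

I ≈ 4.74 mA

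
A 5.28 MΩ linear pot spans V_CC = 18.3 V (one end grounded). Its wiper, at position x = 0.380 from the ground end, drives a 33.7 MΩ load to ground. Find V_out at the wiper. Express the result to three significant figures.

The pot divides into 3.274 MΩ above the wiper and 2.006 MΩ below.
(x·R_p) ‖ R_L = 1.894 MΩ.
V_out = 18.3 × 1.894/(3.274 + 1.894) = 6.706 V.
(Unloaded: V_out = x·V_CC = 6.95 V.)

V_out ≈ 6.71 V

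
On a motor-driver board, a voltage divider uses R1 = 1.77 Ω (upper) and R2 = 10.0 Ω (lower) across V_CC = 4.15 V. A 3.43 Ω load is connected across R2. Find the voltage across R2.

The load sits in parallel with R2, giving an effective lower resistance R2' = R2·R_L/(R2+R_L) = 2.554 Ω.
Voltage divider with the loaded lower leg: V_out = 4.15 × 2.554/(1.77 + 2.554) = 4.15 × 0.5907 = 2.451 V.
(Unloaded it would be 3.53 V; the load pulls it down.)

V_out ≈ 2.45 V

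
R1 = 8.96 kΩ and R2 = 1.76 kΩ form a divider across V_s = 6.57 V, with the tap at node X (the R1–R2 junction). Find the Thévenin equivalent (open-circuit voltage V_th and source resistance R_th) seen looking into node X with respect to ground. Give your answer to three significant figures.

V_th is the unloaded tap voltage: V_s · R2/(R1+R2) = 6.57 × 0.1642 = 1.079 V.
Looking into X with the source shorted: R_th = R1·R2/(R1+R2) = 8.960 × 1.76/10.72 = 1.471 kΩ.

V_th ≈ 1.08 V, R_th ≈ 1.47 kΩ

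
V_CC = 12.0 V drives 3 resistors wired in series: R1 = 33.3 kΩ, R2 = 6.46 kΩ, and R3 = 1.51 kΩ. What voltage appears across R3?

V ≈ 0.439 V

ΣR = 33.3 + 6.46 + 1.51 = 41.27 kΩ.
V = V_CC · R/ΣR = 12.0 × 0.03659 = 0.4391 V.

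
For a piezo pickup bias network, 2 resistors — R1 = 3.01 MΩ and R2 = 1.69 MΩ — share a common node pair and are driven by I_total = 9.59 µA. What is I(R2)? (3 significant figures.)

Two-branch current divider: I_k = I_total · R_other/(R_1 + R_2).
So I = 9.59 × 3.01/4.700 = 6.142 µA.

I ≈ 6.14 µA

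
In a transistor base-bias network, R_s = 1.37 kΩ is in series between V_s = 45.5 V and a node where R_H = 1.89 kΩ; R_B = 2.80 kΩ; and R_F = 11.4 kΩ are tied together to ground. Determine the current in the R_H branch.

Equivalent of the parallel group: R_p = 1.027 kΩ.
Node voltage V_A = V_s · R_p/(R_s + R_p) = 45.5 × 0.4284 = 19.49 V.
Branch current I = V_A/R_H = 19.49/1.89 = 10.31 mA.

I ≈ 10.3 mA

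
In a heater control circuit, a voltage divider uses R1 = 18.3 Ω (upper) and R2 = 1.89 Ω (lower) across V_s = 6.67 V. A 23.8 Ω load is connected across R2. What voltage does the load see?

R2 ‖ R_L = (1.89 × 23.8)/(1.89 + 23.8) = 1.751 Ω.
Now apply the divider: V_out = 6.67 × 0.08733 = 0.5825 V.

V_out ≈ 0.582 V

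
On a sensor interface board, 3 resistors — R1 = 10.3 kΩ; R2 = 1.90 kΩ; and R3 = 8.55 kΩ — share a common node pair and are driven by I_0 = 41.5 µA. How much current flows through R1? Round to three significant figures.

I ≈ 5.44 µA

Conductances: ΣG = 1/10.3 + 1/1.90 + 1/8.55 = 0.7404 (1/kΩ).
Current divider: I(R1) = I_0 · G_k/ΣG = 41.5 × (0.09709/0.7404) = 41.5 × 0.1311 = 5.442 µA.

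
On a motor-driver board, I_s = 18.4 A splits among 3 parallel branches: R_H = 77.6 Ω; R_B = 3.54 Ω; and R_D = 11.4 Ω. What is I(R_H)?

I ≈ 0.619 A

ΣG = 1/77.6 + 1/3.54 + 1/11.4 = 0.3831.
R_H takes the fraction G_k/ΣG = 0.01289/0.3831 = 0.03364, so I = 18.4 × 0.03364 = 0.6189 A.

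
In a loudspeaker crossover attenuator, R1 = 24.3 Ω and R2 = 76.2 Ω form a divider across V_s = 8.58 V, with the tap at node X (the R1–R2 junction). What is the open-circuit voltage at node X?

Open-circuit (no load on X): V_th = V_s · R2/(R1 + R2) = 8.58 × 76.2/(24.30 + 76.2) = 6.505 V.

V_th ≈ 6.51 V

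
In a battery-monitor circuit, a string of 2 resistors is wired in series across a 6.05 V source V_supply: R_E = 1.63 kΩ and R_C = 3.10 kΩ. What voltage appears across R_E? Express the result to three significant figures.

V ≈ 2.08 V

Total series resistance ΣR = 1.63 + 3.10 = 4.730 kΩ.
By the voltage-divider rule, V = 6.05 × 1.630/4.730 = 2.085 V.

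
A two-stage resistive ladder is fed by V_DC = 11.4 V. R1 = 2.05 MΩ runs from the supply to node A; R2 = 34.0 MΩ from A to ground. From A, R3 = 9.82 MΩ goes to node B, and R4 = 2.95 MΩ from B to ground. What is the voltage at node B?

V_B ≈ 2.16 V

The second stage (R3 + R4 = 12.77 MΩ) loads node A in parallel with R2.
Effective lower resistance at A: R2 ‖ 12.77 = 9.283 MΩ.
First divider: V_A = V_DC · 9.283/(2.05 + 9.283) = 9.338 V.
Then the unloaded second divider: V_B = V_A × R4/(R3+R4) = 9.338 × 0.2310 = 2.157 V.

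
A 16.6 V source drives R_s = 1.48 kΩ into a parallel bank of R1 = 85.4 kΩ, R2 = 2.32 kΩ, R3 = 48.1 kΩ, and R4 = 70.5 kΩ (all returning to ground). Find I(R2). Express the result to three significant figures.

Combine the parallel branches: R_p = (1/85.4 + 1/2.32 + 1/48.1 + 1/70.5)⁻¹ = 2.093 kΩ.
V_A by voltage divider: V_A = 16.6 × 2.093/(1.48 + 2.093) = 9.725 V.
Branch current I = V_A/R2 = 9.725/2.32 = 4.192 mA.
(Equivalently: I_total = 4.646 mA, then current-divider fraction G_k/ΣG = 0.9023.)

I ≈ 4.19 mA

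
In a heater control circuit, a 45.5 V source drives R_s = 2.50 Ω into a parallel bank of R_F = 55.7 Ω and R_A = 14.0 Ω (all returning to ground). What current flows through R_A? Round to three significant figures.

I ≈ 2.66 A

Parallel bank: R_p = 1/(1/55.7 + 1/14.0) = 11.19 Ω.
Node voltage V_A = V_s · R_p/(R_s + R_p) = 45.5 × 0.8174 = 37.19 V.
I(R_A) = V_A / R_A = 37.19/14.0 = 2.656 A.
(Check via current divider: I_total = 3.324 A; share G_k/ΣG = 0.7991 → same result.)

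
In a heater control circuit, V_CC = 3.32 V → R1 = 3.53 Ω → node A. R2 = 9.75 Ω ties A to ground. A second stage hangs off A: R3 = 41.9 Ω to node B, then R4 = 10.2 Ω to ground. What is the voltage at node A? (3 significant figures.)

V_A ≈ 2.32 V

Node A sees R2 in parallel with the series input of stage 2, R3 + R4 = 52.10 Ω.
Effective lower resistance at A: R2 ‖ 52.10 = 8.213 Ω.
First divider: V_A = V_CC · 8.213/(3.53 + 8.213) = 2.322 V.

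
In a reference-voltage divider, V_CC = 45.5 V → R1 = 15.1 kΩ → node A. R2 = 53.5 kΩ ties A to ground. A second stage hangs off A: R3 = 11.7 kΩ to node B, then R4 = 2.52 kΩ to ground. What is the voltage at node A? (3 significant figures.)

V_A ≈ 19.4 V

The second stage (R3 + R4 = 14.22 kΩ) loads node A in parallel with R2.
Effective lower resistance at A: R2 ‖ 14.22 = 11.23 kΩ.
First divider: V_A = V_CC · 11.23/(15.1 + 11.23) = 19.41 V.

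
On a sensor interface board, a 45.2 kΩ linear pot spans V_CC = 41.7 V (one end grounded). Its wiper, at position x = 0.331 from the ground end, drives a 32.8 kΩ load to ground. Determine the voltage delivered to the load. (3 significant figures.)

V_out ≈ 10.6 V

Split the track: R_lower = x·R_p = 14.96 kΩ, R_upper = (1−x)·R_p = 30.24 kΩ.
Lower segment in parallel with the load: 14.96 ‖ 32.8 = 10.27 kΩ.
Then V_out = V_CC · 10.27/(30.24 + 10.27) = 10.58 V.
(Unloaded: V_out = x·V_CC = 13.8 V.)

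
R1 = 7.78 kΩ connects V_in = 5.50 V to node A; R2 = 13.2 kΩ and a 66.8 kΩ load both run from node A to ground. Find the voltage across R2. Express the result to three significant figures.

First combine the lower leg with the load: R2 ‖ R_L = 11.02 kΩ.
Now apply the divider: V_out = 5.50 × 0.5862 = 3.224 V.

V_out ≈ 3.22 V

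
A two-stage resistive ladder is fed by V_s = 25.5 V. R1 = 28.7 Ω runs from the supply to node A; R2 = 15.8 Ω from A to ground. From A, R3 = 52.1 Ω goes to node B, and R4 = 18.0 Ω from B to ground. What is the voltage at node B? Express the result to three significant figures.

Node A sees R2 in parallel with the series input of stage 2, R3 + R4 = 70.10 Ω.
R2 ‖ (R3+R4) = 12.89 Ω.
V_A = 25.5 × 12.89/(28.7 + 12.89) = 7.905 V.
Then the unloaded second divider: V_B = V_A × R4/(R3+R4) = 7.905 × 0.2568 = 2.030 V.

V_B ≈ 2.03 V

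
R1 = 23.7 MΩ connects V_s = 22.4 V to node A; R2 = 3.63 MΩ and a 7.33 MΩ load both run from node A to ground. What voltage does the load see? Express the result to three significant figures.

V_out ≈ 2.08 V

The load sits in parallel with R2, giving an effective lower resistance R2' = R2·R_L/(R2+R_L) = 2.428 MΩ.
Then V_out = V_s · R2'/(R1 + R2') = 22.4 × 2.428/26.13 = 2.081 V.
(Unloaded it would be 2.98 V; the load pulls it down.)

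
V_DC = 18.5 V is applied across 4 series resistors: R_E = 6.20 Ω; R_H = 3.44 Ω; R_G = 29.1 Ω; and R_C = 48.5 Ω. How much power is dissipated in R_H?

P ≈ 0.155 W

ΣR = 87.24 Ω → I = 18.5/87.24 = 0.2121 A.
P(R_H) = I²·R_H = (0.2121)² × 3.44 = 0.1547 W.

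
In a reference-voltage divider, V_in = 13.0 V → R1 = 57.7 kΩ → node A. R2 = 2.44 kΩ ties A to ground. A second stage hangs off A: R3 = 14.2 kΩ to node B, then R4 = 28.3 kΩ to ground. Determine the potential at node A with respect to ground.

V_A ≈ 0.500 V

Looking into the second stage from A: R3 + R4 = 42.50 kΩ appears in parallel with R2.
Effective lower resistance at A: R2 ‖ 42.50 = 2.308 kΩ.
First divider: V_A = V_in · 2.308/(57.7 + 2.308) = 0.4999 V.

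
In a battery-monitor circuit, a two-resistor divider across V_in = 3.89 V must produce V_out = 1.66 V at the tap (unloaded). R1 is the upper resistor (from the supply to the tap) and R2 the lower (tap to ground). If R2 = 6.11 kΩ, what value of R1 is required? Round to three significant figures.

R1 ≈ 8.21 kΩ

The divider ratio is R2/(R1+R2) = 1.66/3.89 = 0.4267.
So R1 = R2 · (V_in/V_out − 1) = 6.11 × (3.89/1.66 − 1) = 6.11 × 1.343 = 8.208 kΩ.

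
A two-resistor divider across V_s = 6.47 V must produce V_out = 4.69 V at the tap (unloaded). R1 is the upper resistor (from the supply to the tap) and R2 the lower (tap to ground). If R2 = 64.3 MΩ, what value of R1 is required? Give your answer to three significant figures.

V_out/V_s = R2/(R1+R2) = 0.7249.
So R1 = R2 · (V_s/V_out − 1) = 64.3 × (6.47/4.69 − 1) = 64.3 × 0.3795 = 24.40 MΩ.

R1 ≈ 24.4 MΩ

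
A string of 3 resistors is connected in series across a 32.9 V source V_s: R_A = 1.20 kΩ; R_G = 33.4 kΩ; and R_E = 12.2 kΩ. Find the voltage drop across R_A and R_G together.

ΣR = 1.20 + 33.4 + 12.2 = 46.80 kΩ.
R_{R_A..R_G} = 1.20 + 33.4 = 34.60 kΩ.
Voltage divider: V = V_s · (34.60 / 46.80) = 32.9 × 0.7393 = 24.32 V.

V ≈ 24.3 V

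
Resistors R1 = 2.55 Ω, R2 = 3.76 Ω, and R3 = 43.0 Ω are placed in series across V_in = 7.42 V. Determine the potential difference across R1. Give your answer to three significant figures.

V ≈ 0.384 V

Total series resistance ΣR = 2.55 + 3.76 + 43.0 = 49.31 Ω.
By the voltage-divider rule, V = 7.42 × 2.550/49.31 = 0.3837 V.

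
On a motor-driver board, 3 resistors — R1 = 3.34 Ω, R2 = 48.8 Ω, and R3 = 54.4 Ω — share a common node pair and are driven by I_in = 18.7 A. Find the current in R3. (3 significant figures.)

ΣG = 1/3.34 + 1/48.8 + 1/54.4 = 0.3383.
By the current-divider rule, I = I_in · G_k/ΣG = 18.7 × 0.05434 = 1.016 A.

I ≈ 1.02 A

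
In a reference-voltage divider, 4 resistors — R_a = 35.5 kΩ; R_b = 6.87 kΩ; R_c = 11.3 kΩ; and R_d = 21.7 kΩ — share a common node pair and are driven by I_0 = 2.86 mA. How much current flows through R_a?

I ≈ 0.261 mA

Total conductance ΣG = 1/35.5 + 1/6.87 + 1/11.3 + 1/21.7 = 0.3083 (units of 1/kΩ).
R_a takes the fraction G_k/ΣG = 0.02817/0.3083 = 0.09137, so I = 2.86 × 0.09137 = 0.2613 mA.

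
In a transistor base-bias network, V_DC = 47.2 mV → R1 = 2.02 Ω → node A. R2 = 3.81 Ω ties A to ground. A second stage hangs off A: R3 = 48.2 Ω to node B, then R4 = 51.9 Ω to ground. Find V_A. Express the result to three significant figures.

V_A ≈ 30.4 mV

Looking into the second stage from A: R3 + R4 = 100.1 Ω appears in parallel with R2.
R2 ‖ (R3+R4) = 3.670 Ω.
First divider: V_A = V_DC · 3.670/(2.02 + 3.670) = 30.44 mV.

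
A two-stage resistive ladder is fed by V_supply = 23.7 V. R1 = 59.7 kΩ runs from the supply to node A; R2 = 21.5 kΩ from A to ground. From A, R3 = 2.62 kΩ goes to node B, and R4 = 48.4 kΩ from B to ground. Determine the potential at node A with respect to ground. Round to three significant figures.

V_A ≈ 4.79 V

Looking into the second stage from A: R3 + R4 = 51.02 kΩ appears in parallel with R2.
Effective lower resistance at A: R2 ‖ 51.02 = 15.13 kΩ.
So V_A = 23.7 × 0.2021 = 4.791 V.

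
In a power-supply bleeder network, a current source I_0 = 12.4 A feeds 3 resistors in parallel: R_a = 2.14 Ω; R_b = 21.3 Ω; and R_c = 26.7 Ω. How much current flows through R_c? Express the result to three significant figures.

Conductances: ΣG = 1/2.14 + 1/21.3 + 1/26.7 = 0.5517 (1/Ω).
R_c takes the fraction G_k/ΣG = 0.03745/0.5517 = 0.06789, so I = 12.4 × 0.06789 = 0.8418 A.

I ≈ 0.842 A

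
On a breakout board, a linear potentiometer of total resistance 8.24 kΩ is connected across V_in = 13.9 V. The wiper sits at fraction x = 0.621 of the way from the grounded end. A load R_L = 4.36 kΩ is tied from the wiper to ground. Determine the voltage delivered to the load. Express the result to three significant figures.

Lower segment x·R_p = 5.117 kΩ; upper segment (1−x)·R_p = 3.123 kΩ.
R_L loads the lower segment: effective lower R = 2.354 kΩ.
Loaded-divider output: V_out = 13.9 × 0.4298 = 5.974 V.

V_out ≈ 5.97 V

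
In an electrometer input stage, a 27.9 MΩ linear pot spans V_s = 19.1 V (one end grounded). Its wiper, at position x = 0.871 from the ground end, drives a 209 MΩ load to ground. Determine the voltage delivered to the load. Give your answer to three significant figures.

The pot divides into 3.599 MΩ above the wiper and 24.30 MΩ below.
Lower segment in parallel with the load: 24.30 ‖ 209 = 21.77 MΩ.
V_out = 19.1 × 21.77/(3.599 + 21.77) = 16.39 V.

V_out ≈ 16.4 V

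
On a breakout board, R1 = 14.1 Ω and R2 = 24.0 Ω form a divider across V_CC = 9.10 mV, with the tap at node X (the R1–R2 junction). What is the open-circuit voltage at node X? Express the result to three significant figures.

V_th ≈ 5.73 mV

Open-circuit (no load on X): V_th = V_CC · R2/(R1 + R2) = 9.10 × 24.0/(14.10 + 24.0) = 5.732 mV.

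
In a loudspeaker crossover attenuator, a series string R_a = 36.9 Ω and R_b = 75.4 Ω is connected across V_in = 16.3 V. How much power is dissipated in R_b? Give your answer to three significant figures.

Series current I = V_in/ΣR = 16.3/112.3 = 0.1451 A.
V(R_b) = I·R = 10.94 V; P = V·I = 10.94 × 0.1451 = 1.588 W.

P ≈ 1.59 W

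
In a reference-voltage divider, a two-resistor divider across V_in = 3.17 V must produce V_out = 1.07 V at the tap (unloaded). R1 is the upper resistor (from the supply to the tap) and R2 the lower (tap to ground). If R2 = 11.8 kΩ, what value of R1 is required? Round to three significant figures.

The divider ratio is R2/(R1+R2) = 1.07/3.17 = 0.3375.
So R1 = R2 · (V_in/V_out − 1) = 11.8 × (3.17/1.07 − 1) = 11.8 × 1.963 = 23.16 kΩ.

R1 ≈ 23.2 kΩ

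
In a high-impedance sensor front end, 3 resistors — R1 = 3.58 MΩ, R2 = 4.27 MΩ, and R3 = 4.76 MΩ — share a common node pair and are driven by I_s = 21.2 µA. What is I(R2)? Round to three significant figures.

Total conductance ΣG = 1/3.58 + 1/4.27 + 1/4.76 = 0.7236 (units of 1/MΩ).
By the current-divider rule, I = I_s · G_k/ΣG = 21.2 × 0.3236 = 6.861 µA.

I ≈ 6.86 µA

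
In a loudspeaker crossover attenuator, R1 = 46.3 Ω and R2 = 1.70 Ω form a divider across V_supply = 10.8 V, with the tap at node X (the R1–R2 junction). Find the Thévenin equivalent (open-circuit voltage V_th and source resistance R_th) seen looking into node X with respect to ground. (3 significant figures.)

V_th ≈ 0.383 V, R_th ≈ 1.64 Ω

With X open, the divider is unloaded: V_th = 10.8 × 1.70/48.00 = 0.3825 V.
With V_supply suppressed (replaced by a short), R_th = R1 ‖ R2 = (46.30 × 1.70)/(46.30 + 1.70) = 1.640 Ω.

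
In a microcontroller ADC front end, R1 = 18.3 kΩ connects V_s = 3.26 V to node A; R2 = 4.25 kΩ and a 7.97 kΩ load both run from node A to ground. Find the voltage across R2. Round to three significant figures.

The load sits in parallel with R2, giving an effective lower resistance R2' = R2·R_L/(R2+R_L) = 2.772 kΩ.
Then V_out = V_s · R2'/(R1 + R2') = 3.26 × 2.772/21.07 = 0.4288 V.
(Unloaded it would be 0.614 V; the load pulls it down.)

V_out ≈ 0.429 V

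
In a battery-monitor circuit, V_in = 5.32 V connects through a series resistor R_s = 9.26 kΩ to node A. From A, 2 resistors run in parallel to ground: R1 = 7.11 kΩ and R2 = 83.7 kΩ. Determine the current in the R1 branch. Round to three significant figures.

I ≈ 0.310 mA

Combine the parallel branches: R_p = (1/7.11 + 1/83.7)⁻¹ = 6.553 kΩ.
V_A by voltage divider: V_A = 5.32 × 6.553/(9.26 + 6.553) = 2.205 V.
Branch current I = V_A/R1 = 2.205/7.11 = 0.3101 mA.
(Check via current divider: I_total = 0.3364 mA; share G_k/ΣG = 0.9217 → same result.)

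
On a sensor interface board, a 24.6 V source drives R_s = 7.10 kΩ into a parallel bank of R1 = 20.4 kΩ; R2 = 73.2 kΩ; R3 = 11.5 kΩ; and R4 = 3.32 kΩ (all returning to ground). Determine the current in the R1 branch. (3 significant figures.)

I ≈ 0.287 mA

Parallel bank: R_p = 1/(1/20.4 + 1/73.2 + 1/11.5 + 1/3.32) = 2.218 kΩ.
Node voltage V_A = V_supply · R_p/(R_s + R_p) = 24.6 × 0.2380 = 5.856 V.
I(R1) = V_A / R1 = 5.856/20.4 = 0.2870 mA.
(Equivalently: I_total = 2.640 mA, then current-divider fraction G_k/ΣG = 0.1087.)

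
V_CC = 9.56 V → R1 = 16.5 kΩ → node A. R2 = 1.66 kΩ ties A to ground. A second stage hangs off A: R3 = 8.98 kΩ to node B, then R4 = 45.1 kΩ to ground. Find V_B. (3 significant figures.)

V_B ≈ 0.709 V

Node A sees R2 in parallel with the series input of stage 2, R3 + R4 = 54.08 kΩ.
R2 ‖ (R3+R4) = 1.611 kΩ.
V_A = 9.56 × 1.611/(16.5 + 1.611) = 0.8502 V.
Then the unloaded second divider: V_B = V_A × R4/(R3+R4) = 0.8502 × 0.8339 = 0.7090 V.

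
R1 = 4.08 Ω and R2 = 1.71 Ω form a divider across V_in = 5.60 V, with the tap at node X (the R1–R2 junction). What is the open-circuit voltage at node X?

V_th ≈ 1.65 V

V_th is the unloaded tap voltage: V_in · R2/(R1+R2) = 5.60 × 0.2953 = 1.654 V.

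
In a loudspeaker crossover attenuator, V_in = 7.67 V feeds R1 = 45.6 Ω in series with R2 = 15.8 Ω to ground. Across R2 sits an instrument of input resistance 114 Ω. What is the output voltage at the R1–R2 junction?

V_out ≈ 1.79 V

The load sits in parallel with R2, giving an effective lower resistance R2' = R2·R_L/(R2+R_L) = 13.88 Ω.
Then V_out = V_in · R2'/(R1 + R2') = 7.67 × 13.88/59.48 = 1.790 V.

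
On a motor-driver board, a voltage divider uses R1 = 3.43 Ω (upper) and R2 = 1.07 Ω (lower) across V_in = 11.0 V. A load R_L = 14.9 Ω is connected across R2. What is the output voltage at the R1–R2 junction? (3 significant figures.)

The load sits in parallel with R2, giving an effective lower resistance R2' = R2·R_L/(R2+R_L) = 0.9983 Ω.
Now apply the divider: V_out = 11.0 × 0.2254 = 2.480 V.

V_out ≈ 2.48 V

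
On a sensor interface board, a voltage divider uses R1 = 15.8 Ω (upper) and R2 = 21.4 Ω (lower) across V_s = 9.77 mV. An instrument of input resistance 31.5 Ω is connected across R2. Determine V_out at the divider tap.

V_out ≈ 4.36 mV

R2 ‖ R_L = (21.4 × 31.5)/(21.4 + 31.5) = 12.74 Ω.
Voltage divider with the loaded lower leg: V_out = 9.77 × 12.74/(15.8 + 12.74) = 9.77 × 0.4464 = 4.362 mV.
(Unloaded it would be 5.62 mV; the load pulls it down.)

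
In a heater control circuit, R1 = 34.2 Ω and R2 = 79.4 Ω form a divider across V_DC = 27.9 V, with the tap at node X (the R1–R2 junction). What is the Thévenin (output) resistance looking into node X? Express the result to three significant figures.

Looking into X with the source shorted: R_th = R1·R2/(R1+R2) = 34.20 × 79.4/113.6 = 23.90 Ω.

R_th ≈ 23.9 Ω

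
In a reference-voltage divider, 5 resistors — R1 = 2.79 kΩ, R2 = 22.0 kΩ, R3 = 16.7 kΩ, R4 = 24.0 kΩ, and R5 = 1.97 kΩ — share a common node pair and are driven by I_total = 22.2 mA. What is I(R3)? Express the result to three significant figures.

ΣG = 1/2.79 + 1/22.0 + 1/16.7 + 1/24.0 + 1/1.97 = 1.013.
R3 takes the fraction G_k/ΣG = 0.05988/1.013 = 0.05911, so I = 22.2 × 0.05911 = 1.312 mA.

I ≈ 1.31 mA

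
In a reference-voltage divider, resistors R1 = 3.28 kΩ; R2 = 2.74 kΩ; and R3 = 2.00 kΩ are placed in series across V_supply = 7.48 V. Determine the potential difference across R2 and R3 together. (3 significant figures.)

ΣR = 3.28 + 2.74 + 2.00 = 8.020 kΩ.
R_{R2..R3} = 2.74 + 2.00 = 4.740 kΩ.
Voltage divider: V = V_supply · (4.740 / 8.020) = 7.48 × 0.5910 = 4.421 V.

V ≈ 4.42 V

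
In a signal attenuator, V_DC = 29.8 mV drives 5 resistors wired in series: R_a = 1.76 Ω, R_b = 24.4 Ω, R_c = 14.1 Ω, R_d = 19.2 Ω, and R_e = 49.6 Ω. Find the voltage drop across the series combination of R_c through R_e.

Series total: ΣR = 1.76 + 24.4 + 14.1 + 19.2 + 49.6 = 109.1 Ω.
R_{R_c..R_e} = 14.1 + 19.2 + 49.6 = 82.90 Ω.
Voltage divider: V = V_DC · (82.90 / 109.1) = 29.8 × 0.7601 = 22.65 mV.

V ≈ 22.7 mV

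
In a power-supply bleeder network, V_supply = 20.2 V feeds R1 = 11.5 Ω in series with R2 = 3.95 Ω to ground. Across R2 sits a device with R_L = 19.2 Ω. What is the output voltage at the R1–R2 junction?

R2 ‖ R_L = (3.95 × 19.2)/(3.95 + 19.2) = 3.276 Ω.
Now apply the divider: V_out = 20.2 × 0.2217 = 4.479 V.

V_out ≈ 4.48 V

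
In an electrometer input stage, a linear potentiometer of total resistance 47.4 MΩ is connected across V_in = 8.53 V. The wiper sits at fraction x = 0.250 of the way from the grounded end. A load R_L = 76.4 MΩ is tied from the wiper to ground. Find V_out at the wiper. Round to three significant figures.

Split the track: R_lower = x·R_p = 11.85 MΩ, R_upper = (1−x)·R_p = 35.55 MΩ.
Lower segment in parallel with the load: 11.85 ‖ 76.4 = 10.26 MΩ.
Loaded-divider output: V_out = 8.53 × 0.2239 = 1.910 V.
(Unloaded: V_out = x·V_in = 2.13 V.)

V_out ≈ 1.91 V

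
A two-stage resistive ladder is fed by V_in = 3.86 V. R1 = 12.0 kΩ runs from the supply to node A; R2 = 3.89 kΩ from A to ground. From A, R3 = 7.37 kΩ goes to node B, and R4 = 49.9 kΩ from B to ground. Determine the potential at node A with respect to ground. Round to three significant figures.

The second stage (R3 + R4 = 57.27 kΩ) loads node A in parallel with R2.
Effective lower resistance at A: R2 ‖ 57.27 = 3.643 kΩ.
So V_A = 3.86 × 0.2329 = 0.8989 V.

V_A ≈ 0.899 V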